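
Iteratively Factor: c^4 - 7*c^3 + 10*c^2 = (c)*(c^3 - 7*c^2 + 10*c) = c^2*(c^2 - 7*c + 10) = c^2*(c - 5)*(c - 2)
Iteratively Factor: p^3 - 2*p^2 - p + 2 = (p + 1)*(p^2 - 3*p + 2) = (p - 2)*(p + 1)*(p - 1)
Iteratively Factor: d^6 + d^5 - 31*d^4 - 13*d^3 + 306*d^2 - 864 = (d - 3)*(d^5 + 4*d^4 - 19*d^3 - 70*d^2 + 96*d + 288) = (d - 3)^2*(d^4 + 7*d^3 + 2*d^2 - 64*d - 96) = (d - 3)^3*(d^3 + 10*d^2 + 32*d + 32) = (d - 3)^3*(d + 4)*(d^2 + 6*d + 8) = (d - 3)^3*(d + 4)^2*(d + 2)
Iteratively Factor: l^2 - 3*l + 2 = (l - 1)*(l - 2)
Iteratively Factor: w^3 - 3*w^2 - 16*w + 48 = (w - 4)*(w^2 + w - 12) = (w - 4)*(w - 3)*(w + 4)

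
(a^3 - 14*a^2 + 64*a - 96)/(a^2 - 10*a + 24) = a - 4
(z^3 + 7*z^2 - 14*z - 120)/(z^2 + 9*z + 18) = (z^2 + z - 20)/(z + 3)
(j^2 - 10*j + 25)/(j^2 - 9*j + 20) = (j - 5)/(j - 4)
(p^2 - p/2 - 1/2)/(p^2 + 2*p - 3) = (p + 1/2)/(p + 3)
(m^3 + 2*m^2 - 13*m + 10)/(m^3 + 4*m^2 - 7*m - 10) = (m - 1)/(m + 1)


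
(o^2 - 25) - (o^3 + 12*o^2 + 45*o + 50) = -o^3 - 11*o^2 - 45*o - 75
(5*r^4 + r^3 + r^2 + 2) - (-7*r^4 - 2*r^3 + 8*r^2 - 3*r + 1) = 12*r^4 + 3*r^3 - 7*r^2 + 3*r + 1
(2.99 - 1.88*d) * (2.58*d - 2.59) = -4.8504*d^2 + 12.5834*d - 7.7441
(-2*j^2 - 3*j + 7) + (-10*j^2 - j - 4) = -12*j^2 - 4*j + 3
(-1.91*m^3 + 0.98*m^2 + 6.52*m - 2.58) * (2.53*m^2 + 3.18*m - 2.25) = -4.8323*m^5 - 3.5944*m^4 + 23.9095*m^3 + 12.0012*m^2 - 22.8744*m + 5.805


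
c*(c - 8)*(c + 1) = c^3 - 7*c^2 - 8*c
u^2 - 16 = (u - 4)*(u + 4)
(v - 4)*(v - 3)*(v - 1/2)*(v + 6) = v^4 - 3*v^3/2 - 59*v^2/2 + 87*v - 36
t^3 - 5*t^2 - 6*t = t*(t - 6)*(t + 1)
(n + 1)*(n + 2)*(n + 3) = n^3 + 6*n^2 + 11*n + 6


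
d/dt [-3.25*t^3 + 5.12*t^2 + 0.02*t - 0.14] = -9.75*t^2 + 10.24*t + 0.02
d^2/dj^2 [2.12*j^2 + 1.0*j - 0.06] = 4.24000000000000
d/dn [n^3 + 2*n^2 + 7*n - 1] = 3*n^2 + 4*n + 7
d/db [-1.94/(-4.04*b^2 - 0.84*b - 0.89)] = (-15.6752*b - 1.6296)/(4.04*b^2 + 0.84*b + 0.89)^2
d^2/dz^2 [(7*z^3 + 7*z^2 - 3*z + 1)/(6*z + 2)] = (63*z^3 + 63*z^2 + 21*z + 25)/(27*z^3 + 27*z^2 + 9*z + 1)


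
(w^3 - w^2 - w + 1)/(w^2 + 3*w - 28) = (w^3 - w^2 - w + 1)/(w^2 + 3*w - 28)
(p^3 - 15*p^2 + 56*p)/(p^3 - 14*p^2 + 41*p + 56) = p/(p + 1)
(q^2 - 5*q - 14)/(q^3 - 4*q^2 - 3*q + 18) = (q - 7)/(q^2 - 6*q + 9)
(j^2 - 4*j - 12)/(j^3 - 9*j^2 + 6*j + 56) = (j - 6)/(j^2 - 11*j + 28)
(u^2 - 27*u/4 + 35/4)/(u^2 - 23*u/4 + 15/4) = (4*u - 7)/(4*u - 3)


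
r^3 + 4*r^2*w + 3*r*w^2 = r*(r + w)*(r + 3*w)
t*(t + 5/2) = t^2 + 5*t/2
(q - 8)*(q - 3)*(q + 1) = q^3 - 10*q^2 + 13*q + 24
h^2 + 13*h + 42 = (h + 6)*(h + 7)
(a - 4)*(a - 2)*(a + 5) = a^3 - a^2 - 22*a + 40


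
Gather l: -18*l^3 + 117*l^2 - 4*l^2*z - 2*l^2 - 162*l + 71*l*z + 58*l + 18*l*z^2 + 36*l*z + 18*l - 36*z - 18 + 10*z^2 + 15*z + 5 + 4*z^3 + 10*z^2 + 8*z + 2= -18*l^3 + l^2*(115 - 4*z) + l*(18*z^2 + 107*z - 86) + 4*z^3 + 20*z^2 - 13*z - 11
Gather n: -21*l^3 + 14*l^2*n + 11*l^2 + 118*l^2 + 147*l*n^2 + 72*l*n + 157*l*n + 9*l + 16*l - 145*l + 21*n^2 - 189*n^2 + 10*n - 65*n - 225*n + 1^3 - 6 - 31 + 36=-21*l^3 + 129*l^2 - 120*l + n^2*(147*l - 168) + n*(14*l^2 + 229*l - 280)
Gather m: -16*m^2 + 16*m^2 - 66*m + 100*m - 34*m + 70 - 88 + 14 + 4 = 0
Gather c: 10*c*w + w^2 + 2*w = 10*c*w + w^2 + 2*w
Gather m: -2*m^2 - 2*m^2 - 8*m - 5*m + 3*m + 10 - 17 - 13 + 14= -4*m^2 - 10*m - 6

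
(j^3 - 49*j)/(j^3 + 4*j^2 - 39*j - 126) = j*(j - 7)/(j^2 - 3*j - 18)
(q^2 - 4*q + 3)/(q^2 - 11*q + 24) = (q - 1)/(q - 8)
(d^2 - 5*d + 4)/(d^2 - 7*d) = (d^2 - 5*d + 4)/(d*(d - 7))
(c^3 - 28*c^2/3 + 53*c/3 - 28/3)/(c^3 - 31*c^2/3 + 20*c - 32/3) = (c - 7)/(c - 8)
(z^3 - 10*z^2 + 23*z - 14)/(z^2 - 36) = (z^3 - 10*z^2 + 23*z - 14)/(z^2 - 36)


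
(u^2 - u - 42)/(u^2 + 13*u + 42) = (u - 7)/(u + 7)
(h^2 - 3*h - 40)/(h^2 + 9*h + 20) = (h - 8)/(h + 4)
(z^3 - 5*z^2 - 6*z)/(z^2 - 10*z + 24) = z*(z + 1)/(z - 4)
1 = 1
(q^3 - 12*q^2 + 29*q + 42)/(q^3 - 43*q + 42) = (q^2 - 6*q - 7)/(q^2 + 6*q - 7)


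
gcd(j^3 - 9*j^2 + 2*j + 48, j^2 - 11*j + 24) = j^2 - 11*j + 24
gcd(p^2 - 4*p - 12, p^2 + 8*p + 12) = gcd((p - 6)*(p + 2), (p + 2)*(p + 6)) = p + 2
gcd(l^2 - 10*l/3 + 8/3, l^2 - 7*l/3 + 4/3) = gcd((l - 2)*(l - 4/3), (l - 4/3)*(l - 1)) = l - 4/3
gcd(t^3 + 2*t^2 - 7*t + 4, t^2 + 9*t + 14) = 1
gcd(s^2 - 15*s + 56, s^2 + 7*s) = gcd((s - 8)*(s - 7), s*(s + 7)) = 1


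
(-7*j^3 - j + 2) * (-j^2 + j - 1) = 7*j^5 - 7*j^4 + 8*j^3 - 3*j^2 + 3*j - 2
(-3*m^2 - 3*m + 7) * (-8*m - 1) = 24*m^3 + 27*m^2 - 53*m - 7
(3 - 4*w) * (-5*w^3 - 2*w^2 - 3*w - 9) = 20*w^4 - 7*w^3 + 6*w^2 + 27*w - 27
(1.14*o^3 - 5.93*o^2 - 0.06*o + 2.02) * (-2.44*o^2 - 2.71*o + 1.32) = -2.7816*o^5 + 11.3798*o^4 + 17.7215*o^3 - 12.5938*o^2 - 5.5534*o + 2.6664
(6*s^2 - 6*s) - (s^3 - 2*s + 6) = -s^3 + 6*s^2 - 4*s - 6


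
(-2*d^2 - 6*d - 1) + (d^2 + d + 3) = -d^2 - 5*d + 2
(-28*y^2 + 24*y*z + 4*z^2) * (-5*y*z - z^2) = 140*y^3*z - 92*y^2*z^2 - 44*y*z^3 - 4*z^4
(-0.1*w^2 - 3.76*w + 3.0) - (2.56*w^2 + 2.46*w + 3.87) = -2.66*w^2 - 6.22*w - 0.87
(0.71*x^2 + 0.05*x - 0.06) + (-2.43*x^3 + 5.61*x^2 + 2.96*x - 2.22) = -2.43*x^3 + 6.32*x^2 + 3.01*x - 2.28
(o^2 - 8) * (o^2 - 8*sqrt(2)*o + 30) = o^4 - 8*sqrt(2)*o^3 + 22*o^2 + 64*sqrt(2)*o - 240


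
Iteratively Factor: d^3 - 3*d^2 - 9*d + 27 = (d + 3)*(d^2 - 6*d + 9) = (d - 3)*(d + 3)*(d - 3)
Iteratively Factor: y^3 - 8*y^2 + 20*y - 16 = (y - 2)*(y^2 - 6*y + 8) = (y - 4)*(y - 2)*(y - 2)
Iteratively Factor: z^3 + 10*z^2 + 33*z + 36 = (z + 3)*(z^2 + 7*z + 12) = (z + 3)*(z + 4)*(z + 3)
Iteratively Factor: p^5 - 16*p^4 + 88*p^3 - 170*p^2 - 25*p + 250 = (p - 5)*(p^4 - 11*p^3 + 33*p^2 - 5*p - 50) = (p - 5)*(p - 2)*(p^3 - 9*p^2 + 15*p + 25) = (p - 5)^2*(p - 2)*(p^2 - 4*p - 5) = (p - 5)^2*(p - 2)*(p + 1)*(p - 5)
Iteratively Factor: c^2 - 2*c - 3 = (c + 1)*(c - 3)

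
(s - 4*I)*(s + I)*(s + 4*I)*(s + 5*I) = s^4 + 6*I*s^3 + 11*s^2 + 96*I*s - 80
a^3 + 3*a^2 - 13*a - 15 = (a - 3)*(a + 1)*(a + 5)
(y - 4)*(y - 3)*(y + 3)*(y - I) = y^4 - 4*y^3 - I*y^3 - 9*y^2 + 4*I*y^2 + 36*y + 9*I*y - 36*I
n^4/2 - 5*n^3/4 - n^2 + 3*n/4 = n*(n/2 + 1/2)*(n - 3)*(n - 1/2)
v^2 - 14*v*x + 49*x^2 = (v - 7*x)^2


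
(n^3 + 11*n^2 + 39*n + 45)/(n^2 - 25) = (n^2 + 6*n + 9)/(n - 5)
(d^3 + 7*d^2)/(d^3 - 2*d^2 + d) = d*(d + 7)/(d^2 - 2*d + 1)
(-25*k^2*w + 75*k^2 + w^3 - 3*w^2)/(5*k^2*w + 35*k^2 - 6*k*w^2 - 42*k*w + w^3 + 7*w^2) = (5*k*w - 15*k + w^2 - 3*w)/(-k*w - 7*k + w^2 + 7*w)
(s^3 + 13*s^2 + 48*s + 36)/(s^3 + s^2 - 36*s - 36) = (s + 6)/(s - 6)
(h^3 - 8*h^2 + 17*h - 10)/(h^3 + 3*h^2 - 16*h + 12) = (h - 5)/(h + 6)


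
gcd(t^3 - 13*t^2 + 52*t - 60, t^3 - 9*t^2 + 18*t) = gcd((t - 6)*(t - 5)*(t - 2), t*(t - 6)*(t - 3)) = t - 6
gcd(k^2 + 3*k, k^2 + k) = k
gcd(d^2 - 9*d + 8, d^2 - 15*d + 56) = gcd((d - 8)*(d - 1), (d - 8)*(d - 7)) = d - 8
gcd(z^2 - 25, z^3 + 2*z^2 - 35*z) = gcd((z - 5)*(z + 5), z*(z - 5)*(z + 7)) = z - 5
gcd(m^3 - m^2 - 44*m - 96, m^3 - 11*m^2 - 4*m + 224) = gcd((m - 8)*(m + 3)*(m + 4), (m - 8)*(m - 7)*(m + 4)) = m^2 - 4*m - 32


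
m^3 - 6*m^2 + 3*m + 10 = (m - 5)*(m - 2)*(m + 1)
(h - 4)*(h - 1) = h^2 - 5*h + 4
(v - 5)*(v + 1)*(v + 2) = v^3 - 2*v^2 - 13*v - 10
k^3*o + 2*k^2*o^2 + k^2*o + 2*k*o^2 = k*(k + 2*o)*(k*o + o)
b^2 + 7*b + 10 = (b + 2)*(b + 5)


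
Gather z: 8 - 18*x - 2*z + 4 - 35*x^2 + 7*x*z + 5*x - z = -35*x^2 - 13*x + z*(7*x - 3) + 12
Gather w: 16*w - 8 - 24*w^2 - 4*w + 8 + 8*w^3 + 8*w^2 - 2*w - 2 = 8*w^3 - 16*w^2 + 10*w - 2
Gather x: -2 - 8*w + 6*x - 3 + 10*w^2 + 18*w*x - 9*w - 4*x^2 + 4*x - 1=10*w^2 - 17*w - 4*x^2 + x*(18*w + 10) - 6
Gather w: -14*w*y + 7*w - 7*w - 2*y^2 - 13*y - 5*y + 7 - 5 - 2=-14*w*y - 2*y^2 - 18*y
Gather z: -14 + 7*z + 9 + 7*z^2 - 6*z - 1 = 7*z^2 + z - 6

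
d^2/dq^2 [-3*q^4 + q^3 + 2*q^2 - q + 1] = -36*q^2 + 6*q + 4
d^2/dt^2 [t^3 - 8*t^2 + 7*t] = 6*t - 16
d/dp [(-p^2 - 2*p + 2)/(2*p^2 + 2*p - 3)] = 2*(p^2 - p + 1)/(4*p^4 + 8*p^3 - 8*p^2 - 12*p + 9)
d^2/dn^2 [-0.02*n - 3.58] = 0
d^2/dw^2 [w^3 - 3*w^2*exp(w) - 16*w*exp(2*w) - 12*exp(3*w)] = -3*w^2*exp(w) - 64*w*exp(2*w) - 12*w*exp(w) + 6*w - 108*exp(3*w) - 64*exp(2*w) - 6*exp(w)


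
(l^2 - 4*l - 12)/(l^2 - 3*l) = (l^2 - 4*l - 12)/(l*(l - 3))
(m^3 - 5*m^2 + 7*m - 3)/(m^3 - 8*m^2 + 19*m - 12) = (m - 1)/(m - 4)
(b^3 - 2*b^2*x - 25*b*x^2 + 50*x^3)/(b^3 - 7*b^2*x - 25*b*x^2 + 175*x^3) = (-b + 2*x)/(-b + 7*x)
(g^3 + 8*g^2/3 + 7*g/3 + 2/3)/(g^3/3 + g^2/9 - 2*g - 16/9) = 3*(3*g^2 + 5*g + 2)/(3*g^2 - 2*g - 16)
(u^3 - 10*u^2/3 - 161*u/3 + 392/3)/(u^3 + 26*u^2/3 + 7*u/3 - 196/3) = (u - 8)/(u + 4)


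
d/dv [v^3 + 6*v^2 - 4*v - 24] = 3*v^2 + 12*v - 4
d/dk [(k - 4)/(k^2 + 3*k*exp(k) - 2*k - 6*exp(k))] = (k^2 + 3*k*exp(k) - 2*k - (k - 4)*(3*k*exp(k) + 2*k - 3*exp(k) - 2) - 6*exp(k))/(k^2 + 3*k*exp(k) - 2*k - 6*exp(k))^2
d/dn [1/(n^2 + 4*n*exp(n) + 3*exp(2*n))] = 2*(-2*n*exp(n) - n - 3*exp(2*n) - 2*exp(n))/(n^2 + 4*n*exp(n) + 3*exp(2*n))^2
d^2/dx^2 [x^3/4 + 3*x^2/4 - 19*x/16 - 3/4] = 3*x/2 + 3/2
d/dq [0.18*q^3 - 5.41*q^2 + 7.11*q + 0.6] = 0.54*q^2 - 10.82*q + 7.11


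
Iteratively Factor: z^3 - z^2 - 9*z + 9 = (z + 3)*(z^2 - 4*z + 3) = (z - 1)*(z + 3)*(z - 3)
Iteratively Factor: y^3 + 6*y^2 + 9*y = (y + 3)*(y^2 + 3*y) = y*(y + 3)*(y + 3)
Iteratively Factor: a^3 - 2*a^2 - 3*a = (a - 3)*(a^2 + a) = a*(a - 3)*(a + 1)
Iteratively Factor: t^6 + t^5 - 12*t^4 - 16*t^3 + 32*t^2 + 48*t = (t)*(t^5 + t^4 - 12*t^3 - 16*t^2 + 32*t + 48) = t*(t + 2)*(t^4 - t^3 - 10*t^2 + 4*t + 24) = t*(t + 2)^2*(t^3 - 3*t^2 - 4*t + 12) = t*(t + 2)^3*(t^2 - 5*t + 6) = t*(t - 2)*(t + 2)^3*(t - 3)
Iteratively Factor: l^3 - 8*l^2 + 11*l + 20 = (l - 5)*(l^2 - 3*l - 4) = (l - 5)*(l - 4)*(l + 1)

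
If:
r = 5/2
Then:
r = 5/2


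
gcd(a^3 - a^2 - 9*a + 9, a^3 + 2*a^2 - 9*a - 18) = a^2 - 9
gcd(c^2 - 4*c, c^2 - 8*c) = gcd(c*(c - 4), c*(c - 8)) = c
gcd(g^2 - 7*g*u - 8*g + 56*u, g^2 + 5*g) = 1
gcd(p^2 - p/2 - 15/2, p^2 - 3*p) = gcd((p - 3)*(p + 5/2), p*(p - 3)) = p - 3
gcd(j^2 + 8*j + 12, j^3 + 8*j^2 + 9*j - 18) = j + 6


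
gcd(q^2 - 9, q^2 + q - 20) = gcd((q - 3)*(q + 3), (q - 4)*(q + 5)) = 1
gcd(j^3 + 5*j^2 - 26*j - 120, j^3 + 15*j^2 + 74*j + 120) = j^2 + 10*j + 24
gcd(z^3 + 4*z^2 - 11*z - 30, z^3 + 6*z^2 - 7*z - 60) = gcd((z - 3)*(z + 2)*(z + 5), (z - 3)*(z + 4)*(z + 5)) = z^2 + 2*z - 15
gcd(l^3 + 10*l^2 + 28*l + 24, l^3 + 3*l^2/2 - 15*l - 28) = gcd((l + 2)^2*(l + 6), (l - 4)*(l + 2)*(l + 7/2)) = l + 2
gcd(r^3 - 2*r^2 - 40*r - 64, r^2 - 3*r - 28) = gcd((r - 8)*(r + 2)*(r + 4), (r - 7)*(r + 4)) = r + 4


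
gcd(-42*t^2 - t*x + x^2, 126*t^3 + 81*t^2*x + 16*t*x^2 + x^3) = 6*t + x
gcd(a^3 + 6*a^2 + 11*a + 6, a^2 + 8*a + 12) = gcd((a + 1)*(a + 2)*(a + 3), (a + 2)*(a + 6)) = a + 2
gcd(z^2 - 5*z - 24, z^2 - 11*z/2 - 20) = z - 8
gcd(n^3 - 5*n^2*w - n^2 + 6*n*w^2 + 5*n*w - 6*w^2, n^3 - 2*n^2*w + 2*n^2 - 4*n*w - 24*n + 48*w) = -n + 2*w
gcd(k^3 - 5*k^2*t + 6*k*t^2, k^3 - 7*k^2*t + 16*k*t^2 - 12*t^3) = k^2 - 5*k*t + 6*t^2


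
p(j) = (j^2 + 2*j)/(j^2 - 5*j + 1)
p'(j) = (5 - 2*j)*(j^2 + 2*j)/(j^2 - 5*j + 1)^2 + (2*j + 2)/(j^2 - 5*j + 1) = (-7*j^2 + 2*j + 2)/(j^4 - 10*j^3 + 27*j^2 - 10*j + 1)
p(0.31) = -1.58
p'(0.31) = 9.45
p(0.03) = 0.07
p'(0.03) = 2.84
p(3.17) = -3.41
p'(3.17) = -2.69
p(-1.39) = -0.09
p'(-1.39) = -0.15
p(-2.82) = 0.10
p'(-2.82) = -0.11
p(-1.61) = -0.05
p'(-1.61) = -0.14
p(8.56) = 2.87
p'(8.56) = -0.50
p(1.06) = -1.02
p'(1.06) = -0.37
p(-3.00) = 0.12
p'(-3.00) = -0.11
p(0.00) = 0.00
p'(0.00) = 2.00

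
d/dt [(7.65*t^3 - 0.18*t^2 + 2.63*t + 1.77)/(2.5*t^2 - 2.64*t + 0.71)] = (19.125*t^4 - 40.392*t^3 + 10.1947*t^2 - 9.1056*t + 6.5401)/(6.25*t^4 - 13.2*t^3 + 10.5196*t^2 - 3.7488*t + 0.5041)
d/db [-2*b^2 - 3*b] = -4*b - 3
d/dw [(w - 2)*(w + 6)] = 2*w + 4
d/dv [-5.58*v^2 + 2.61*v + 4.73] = 2.61 - 11.16*v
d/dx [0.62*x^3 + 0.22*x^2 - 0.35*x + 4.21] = 1.86*x^2 + 0.44*x - 0.35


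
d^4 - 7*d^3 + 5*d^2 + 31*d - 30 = (d - 5)*(d - 3)*(d - 1)*(d + 2)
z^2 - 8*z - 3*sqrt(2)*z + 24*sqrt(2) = (z - 8)*(z - 3*sqrt(2))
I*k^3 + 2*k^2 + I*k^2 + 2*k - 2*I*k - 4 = (k + 2)*(k - 2*I)*(I*k - I)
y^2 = y^2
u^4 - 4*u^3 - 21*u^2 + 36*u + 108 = (u - 6)*(u - 3)*(u + 2)*(u + 3)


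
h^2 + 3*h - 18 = (h - 3)*(h + 6)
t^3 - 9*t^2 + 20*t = t*(t - 5)*(t - 4)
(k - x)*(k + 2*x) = k^2 + k*x - 2*x^2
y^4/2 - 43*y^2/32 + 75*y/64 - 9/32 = (y/2 + 1)*(y - 3/4)^2*(y - 1/2)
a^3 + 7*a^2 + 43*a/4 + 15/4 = (a + 1/2)*(a + 3/2)*(a + 5)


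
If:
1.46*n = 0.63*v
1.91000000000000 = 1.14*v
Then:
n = 0.72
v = 1.68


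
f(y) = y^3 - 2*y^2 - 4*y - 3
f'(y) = 3*y^2 - 4*y - 4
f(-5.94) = -259.39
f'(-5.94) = 125.61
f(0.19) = -3.83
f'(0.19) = -4.65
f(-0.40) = -1.78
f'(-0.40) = -1.92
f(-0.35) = -1.89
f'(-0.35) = -2.23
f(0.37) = -4.70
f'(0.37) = -5.07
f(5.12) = 58.31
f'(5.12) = 54.16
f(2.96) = -6.43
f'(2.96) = 10.44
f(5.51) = 81.52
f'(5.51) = 65.04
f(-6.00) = -267.00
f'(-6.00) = 128.00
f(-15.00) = -3768.00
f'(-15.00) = 731.00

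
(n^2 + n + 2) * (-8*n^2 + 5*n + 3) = -8*n^4 - 3*n^3 - 8*n^2 + 13*n + 6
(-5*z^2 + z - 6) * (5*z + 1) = -25*z^3 - 29*z - 6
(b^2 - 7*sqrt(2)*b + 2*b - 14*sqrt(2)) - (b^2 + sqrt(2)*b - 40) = -8*sqrt(2)*b + 2*b - 14*sqrt(2) + 40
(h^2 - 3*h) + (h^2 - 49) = 2*h^2 - 3*h - 49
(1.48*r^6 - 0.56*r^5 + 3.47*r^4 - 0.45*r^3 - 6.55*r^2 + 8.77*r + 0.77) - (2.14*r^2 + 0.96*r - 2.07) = 1.48*r^6 - 0.56*r^5 + 3.47*r^4 - 0.45*r^3 - 8.69*r^2 + 7.81*r + 2.84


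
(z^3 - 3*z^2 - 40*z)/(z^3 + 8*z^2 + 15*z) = (z - 8)/(z + 3)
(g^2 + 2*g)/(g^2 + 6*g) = (g + 2)/(g + 6)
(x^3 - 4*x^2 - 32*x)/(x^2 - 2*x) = (x^2 - 4*x - 32)/(x - 2)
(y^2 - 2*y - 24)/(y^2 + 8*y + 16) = (y - 6)/(y + 4)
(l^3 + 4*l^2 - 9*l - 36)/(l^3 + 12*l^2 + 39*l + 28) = (l^2 - 9)/(l^2 + 8*l + 7)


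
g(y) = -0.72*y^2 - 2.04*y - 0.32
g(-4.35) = -5.07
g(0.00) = -0.32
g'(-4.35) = 4.22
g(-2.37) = 0.47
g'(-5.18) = 5.42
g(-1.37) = 1.12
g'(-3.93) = 3.62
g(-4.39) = -5.24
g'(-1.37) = -0.07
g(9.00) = -77.00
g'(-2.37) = 1.37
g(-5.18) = -9.07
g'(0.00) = -2.04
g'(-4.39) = 4.28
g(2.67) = -10.90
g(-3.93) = -3.42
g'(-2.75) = 1.92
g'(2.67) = -5.88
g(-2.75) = -0.15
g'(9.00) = -15.00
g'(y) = -1.44*y - 2.04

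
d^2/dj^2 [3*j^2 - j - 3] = 6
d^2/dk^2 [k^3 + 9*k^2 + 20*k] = 6*k + 18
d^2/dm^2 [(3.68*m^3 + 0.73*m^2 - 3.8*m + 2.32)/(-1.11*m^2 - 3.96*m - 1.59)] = (2.8421709430404e-14*m^4 - 86.645376*m^3 - 148.445082*m^2 - 157.24692*m - 116.117154)/(1.367631*m^6 + 14.637348*m^5 + 58.096845*m^4 + 104.03316*m^3 + 83.219805*m^2 + 30.033828*m + 4.019679)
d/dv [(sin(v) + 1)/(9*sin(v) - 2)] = -11*cos(v)/(9*sin(v) - 2)^2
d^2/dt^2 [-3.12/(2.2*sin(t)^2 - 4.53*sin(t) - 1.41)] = (-60.4032*sin(t)^4 + 93.28176*sin(t)^3 - 12.133368*sin(t)^2 - 166.635144*sin(t) + 147.406896)/(-2.2*sin(t)^2 + 4.53*sin(t) + 1.41)^3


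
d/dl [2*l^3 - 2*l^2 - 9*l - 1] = 6*l^2 - 4*l - 9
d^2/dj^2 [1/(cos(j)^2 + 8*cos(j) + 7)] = 2*(-2*sin(j)^4 + 19*sin(j)^2 + 43*cos(j) - 3*cos(3*j) + 40)/((cos(j) + 1)^3*(cos(j) + 7)^3)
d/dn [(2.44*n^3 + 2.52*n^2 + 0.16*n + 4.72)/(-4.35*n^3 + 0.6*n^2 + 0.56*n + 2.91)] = (-3.5527136788005e-15*n^5 + 12.426*n^4 + 4.1248*n^3 + 84.2124*n^2 + 9.0024*n - 2.1776)/(18.9225*n^6 - 5.22*n^5 - 4.512*n^4 - 24.645*n^3 + 3.8056*n^2 + 3.2592*n + 8.4681)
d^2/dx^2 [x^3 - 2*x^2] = 6*x - 4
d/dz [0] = 0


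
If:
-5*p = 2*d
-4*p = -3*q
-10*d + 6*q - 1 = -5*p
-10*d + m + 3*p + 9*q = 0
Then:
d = -5/76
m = -20/19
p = 1/38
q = 2/57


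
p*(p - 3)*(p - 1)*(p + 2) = p^4 - 2*p^3 - 5*p^2 + 6*p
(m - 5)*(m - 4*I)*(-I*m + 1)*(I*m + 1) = m^4 - 5*m^3 - 4*I*m^3 + m^2 + 20*I*m^2 - 5*m - 4*I*m + 20*I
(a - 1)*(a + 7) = a^2 + 6*a - 7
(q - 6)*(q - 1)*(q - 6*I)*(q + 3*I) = q^4 - 7*q^3 - 3*I*q^3 + 24*q^2 + 21*I*q^2 - 126*q - 18*I*q + 108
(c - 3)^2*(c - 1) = c^3 - 7*c^2 + 15*c - 9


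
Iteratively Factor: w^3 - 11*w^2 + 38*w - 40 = (w - 2)*(w^2 - 9*w + 20) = (w - 5)*(w - 2)*(w - 4)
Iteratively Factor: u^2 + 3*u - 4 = (u - 1)*(u + 4)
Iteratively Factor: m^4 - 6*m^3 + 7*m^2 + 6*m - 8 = (m - 4)*(m^3 - 2*m^2 - m + 2) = (m - 4)*(m - 2)*(m^2 - 1) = (m - 4)*(m - 2)*(m + 1)*(m - 1)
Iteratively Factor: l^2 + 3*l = (l)*(l + 3)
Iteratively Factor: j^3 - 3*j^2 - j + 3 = (j + 1)*(j^2 - 4*j + 3) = (j - 3)*(j + 1)*(j - 1)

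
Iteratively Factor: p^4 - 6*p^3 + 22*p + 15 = (p + 1)*(p^3 - 7*p^2 + 7*p + 15) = (p - 3)*(p + 1)*(p^2 - 4*p - 5) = (p - 5)*(p - 3)*(p + 1)*(p + 1)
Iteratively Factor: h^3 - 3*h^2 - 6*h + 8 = (h + 2)*(h^2 - 5*h + 4) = (h - 1)*(h + 2)*(h - 4)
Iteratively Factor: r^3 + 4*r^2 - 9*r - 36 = (r + 4)*(r^2 - 9) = (r + 3)*(r + 4)*(r - 3)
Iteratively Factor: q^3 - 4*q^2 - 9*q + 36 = (q - 3)*(q^2 - q - 12) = (q - 3)*(q + 3)*(q - 4)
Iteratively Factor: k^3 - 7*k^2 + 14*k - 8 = (k - 1)*(k^2 - 6*k + 8) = (k - 2)*(k - 1)*(k - 4)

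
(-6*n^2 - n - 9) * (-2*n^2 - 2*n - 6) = 12*n^4 + 14*n^3 + 56*n^2 + 24*n + 54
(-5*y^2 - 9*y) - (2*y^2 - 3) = -7*y^2 - 9*y + 3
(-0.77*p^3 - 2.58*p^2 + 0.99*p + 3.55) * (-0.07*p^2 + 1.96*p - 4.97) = 0.0539*p^5 - 1.3286*p^4 - 1.2992*p^3 + 14.5145*p^2 + 2.0377*p - 17.6435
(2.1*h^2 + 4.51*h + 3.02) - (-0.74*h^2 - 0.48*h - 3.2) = 2.84*h^2 + 4.99*h + 6.22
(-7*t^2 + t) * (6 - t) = 7*t^3 - 43*t^2 + 6*t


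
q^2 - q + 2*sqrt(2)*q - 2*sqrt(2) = (q - 1)*(q + 2*sqrt(2))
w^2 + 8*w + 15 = (w + 3)*(w + 5)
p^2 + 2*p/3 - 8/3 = (p - 4/3)*(p + 2)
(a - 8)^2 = a^2 - 16*a + 64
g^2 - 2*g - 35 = (g - 7)*(g + 5)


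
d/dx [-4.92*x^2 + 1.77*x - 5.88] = 1.77 - 9.84*x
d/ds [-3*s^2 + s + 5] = 1 - 6*s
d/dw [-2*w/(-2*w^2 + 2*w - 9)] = 2*(9 - 2*w^2)/(4*w^4 - 8*w^3 + 40*w^2 - 36*w + 81)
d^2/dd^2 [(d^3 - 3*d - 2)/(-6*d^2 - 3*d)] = 2*(11*d^3 + 24*d^2 + 12*d + 2)/(3*d^3*(8*d^3 + 12*d^2 + 6*d + 1))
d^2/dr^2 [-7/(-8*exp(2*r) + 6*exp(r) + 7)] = 14*((3 - 16*exp(r))*(-8*exp(2*r) + 6*exp(r) + 7) - 4*(8*exp(r) - 3)^2*exp(r))*exp(r)/(-8*exp(2*r) + 6*exp(r) + 7)^3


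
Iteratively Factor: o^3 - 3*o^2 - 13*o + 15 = (o + 3)*(o^2 - 6*o + 5) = (o - 5)*(o + 3)*(o - 1)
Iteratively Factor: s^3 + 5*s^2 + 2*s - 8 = (s - 1)*(s^2 + 6*s + 8) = (s - 1)*(s + 2)*(s + 4)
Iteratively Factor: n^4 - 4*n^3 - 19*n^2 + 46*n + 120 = (n + 3)*(n^3 - 7*n^2 + 2*n + 40) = (n - 5)*(n + 3)*(n^2 - 2*n - 8) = (n - 5)*(n - 4)*(n + 3)*(n + 2)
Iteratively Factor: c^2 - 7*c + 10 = (c - 5)*(c - 2)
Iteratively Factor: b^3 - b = (b - 1)*(b^2 + b) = (b - 1)*(b + 1)*(b)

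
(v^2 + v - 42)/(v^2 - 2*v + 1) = (v^2 + v - 42)/(v^2 - 2*v + 1)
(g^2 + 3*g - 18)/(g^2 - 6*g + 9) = (g + 6)/(g - 3)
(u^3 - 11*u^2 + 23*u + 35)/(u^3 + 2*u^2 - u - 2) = (u^2 - 12*u + 35)/(u^2 + u - 2)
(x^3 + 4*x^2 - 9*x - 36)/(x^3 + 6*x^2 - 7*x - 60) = (x + 3)/(x + 5)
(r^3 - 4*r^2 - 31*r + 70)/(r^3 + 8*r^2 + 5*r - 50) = (r - 7)/(r + 5)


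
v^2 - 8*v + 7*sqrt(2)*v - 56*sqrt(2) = (v - 8)*(v + 7*sqrt(2))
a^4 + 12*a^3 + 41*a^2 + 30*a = a*(a + 1)*(a + 5)*(a + 6)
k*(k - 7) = k^2 - 7*k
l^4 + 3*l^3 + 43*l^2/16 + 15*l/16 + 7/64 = (l + 1/4)*(l + 1/2)^2*(l + 7/4)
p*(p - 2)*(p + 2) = p^3 - 4*p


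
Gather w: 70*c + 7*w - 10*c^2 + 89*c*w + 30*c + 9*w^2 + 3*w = -10*c^2 + 100*c + 9*w^2 + w*(89*c + 10)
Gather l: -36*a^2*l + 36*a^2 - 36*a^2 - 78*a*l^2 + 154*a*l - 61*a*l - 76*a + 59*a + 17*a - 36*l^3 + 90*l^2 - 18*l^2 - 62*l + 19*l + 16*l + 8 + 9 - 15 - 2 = -36*l^3 + l^2*(72 - 78*a) + l*(-36*a^2 + 93*a - 27)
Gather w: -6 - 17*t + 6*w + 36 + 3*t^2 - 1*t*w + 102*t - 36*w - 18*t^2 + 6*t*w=-15*t^2 + 85*t + w*(5*t - 30) + 30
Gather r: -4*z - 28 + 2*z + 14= -2*z - 14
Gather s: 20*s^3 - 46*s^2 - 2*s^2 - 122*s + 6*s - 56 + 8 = 20*s^3 - 48*s^2 - 116*s - 48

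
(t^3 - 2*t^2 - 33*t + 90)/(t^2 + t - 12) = (t^2 + t - 30)/(t + 4)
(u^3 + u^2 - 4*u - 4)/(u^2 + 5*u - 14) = (u^2 + 3*u + 2)/(u + 7)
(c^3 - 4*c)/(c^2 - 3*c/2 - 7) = 2*c*(c - 2)/(2*c - 7)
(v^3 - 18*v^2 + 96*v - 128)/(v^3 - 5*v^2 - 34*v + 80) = (v - 8)/(v + 5)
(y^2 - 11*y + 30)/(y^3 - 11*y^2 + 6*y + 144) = (y - 5)/(y^2 - 5*y - 24)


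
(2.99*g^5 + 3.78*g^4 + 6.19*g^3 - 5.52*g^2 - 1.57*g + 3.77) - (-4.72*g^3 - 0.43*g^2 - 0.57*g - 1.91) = 2.99*g^5 + 3.78*g^4 + 10.91*g^3 - 5.09*g^2 - 1.0*g + 5.68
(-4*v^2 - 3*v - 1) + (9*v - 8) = -4*v^2 + 6*v - 9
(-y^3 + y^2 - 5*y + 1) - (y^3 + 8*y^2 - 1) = -2*y^3 - 7*y^2 - 5*y + 2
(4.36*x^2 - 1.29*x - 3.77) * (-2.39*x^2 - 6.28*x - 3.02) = -10.4204*x^4 - 24.2977*x^3 + 3.9443*x^2 + 27.5714*x + 11.3854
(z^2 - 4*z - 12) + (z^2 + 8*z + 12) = 2*z^2 + 4*z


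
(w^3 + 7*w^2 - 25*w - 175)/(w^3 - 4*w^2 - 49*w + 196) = (w^2 - 25)/(w^2 - 11*w + 28)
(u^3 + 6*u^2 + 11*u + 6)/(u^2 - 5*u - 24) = (u^2 + 3*u + 2)/(u - 8)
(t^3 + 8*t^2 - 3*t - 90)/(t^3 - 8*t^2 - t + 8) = (t^3 + 8*t^2 - 3*t - 90)/(t^3 - 8*t^2 - t + 8)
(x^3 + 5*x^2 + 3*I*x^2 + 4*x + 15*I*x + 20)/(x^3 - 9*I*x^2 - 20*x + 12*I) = (x^2 + x*(5 + 4*I) + 20*I)/(x^2 - 8*I*x - 12)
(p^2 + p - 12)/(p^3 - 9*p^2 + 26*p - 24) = (p + 4)/(p^2 - 6*p + 8)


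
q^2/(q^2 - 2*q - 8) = q^2/(q^2 - 2*q - 8)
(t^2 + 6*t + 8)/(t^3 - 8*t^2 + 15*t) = (t^2 + 6*t + 8)/(t*(t^2 - 8*t + 15))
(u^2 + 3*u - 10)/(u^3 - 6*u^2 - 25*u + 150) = (u - 2)/(u^2 - 11*u + 30)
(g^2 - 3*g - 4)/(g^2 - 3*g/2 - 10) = 2*(g + 1)/(2*g + 5)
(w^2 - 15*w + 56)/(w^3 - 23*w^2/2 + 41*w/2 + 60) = 2*(w - 7)/(2*w^2 - 7*w - 15)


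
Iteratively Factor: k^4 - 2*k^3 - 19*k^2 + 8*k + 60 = (k + 2)*(k^3 - 4*k^2 - 11*k + 30) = (k - 2)*(k + 2)*(k^2 - 2*k - 15) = (k - 5)*(k - 2)*(k + 2)*(k + 3)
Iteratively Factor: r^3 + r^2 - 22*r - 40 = (r - 5)*(r^2 + 6*r + 8) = (r - 5)*(r + 4)*(r + 2)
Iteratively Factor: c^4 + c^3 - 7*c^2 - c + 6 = (c + 1)*(c^3 - 7*c + 6) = (c - 1)*(c + 1)*(c^2 + c - 6) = (c - 1)*(c + 1)*(c + 3)*(c - 2)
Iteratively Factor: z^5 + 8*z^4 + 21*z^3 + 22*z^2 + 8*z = (z + 1)*(z^4 + 7*z^3 + 14*z^2 + 8*z) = (z + 1)*(z + 2)*(z^3 + 5*z^2 + 4*z) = z*(z + 1)*(z + 2)*(z^2 + 5*z + 4) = z*(z + 1)^2*(z + 2)*(z + 4)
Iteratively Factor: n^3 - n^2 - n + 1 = (n - 1)*(n^2 - 1) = (n - 1)^2*(n + 1)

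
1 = 1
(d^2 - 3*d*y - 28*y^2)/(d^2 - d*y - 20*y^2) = (-d + 7*y)/(-d + 5*y)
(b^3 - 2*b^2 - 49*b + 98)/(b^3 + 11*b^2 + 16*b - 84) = (b - 7)/(b + 6)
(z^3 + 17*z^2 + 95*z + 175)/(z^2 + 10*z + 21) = (z^2 + 10*z + 25)/(z + 3)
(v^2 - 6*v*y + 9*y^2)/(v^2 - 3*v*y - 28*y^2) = (-v^2 + 6*v*y - 9*y^2)/(-v^2 + 3*v*y + 28*y^2)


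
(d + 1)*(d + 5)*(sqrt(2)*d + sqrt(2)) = sqrt(2)*d^3 + 7*sqrt(2)*d^2 + 11*sqrt(2)*d + 5*sqrt(2)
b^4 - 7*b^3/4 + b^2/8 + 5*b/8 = b*(b - 5/4)*(b - 1)*(b + 1/2)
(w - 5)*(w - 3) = w^2 - 8*w + 15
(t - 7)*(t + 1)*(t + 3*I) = t^3 - 6*t^2 + 3*I*t^2 - 7*t - 18*I*t - 21*I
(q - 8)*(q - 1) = q^2 - 9*q + 8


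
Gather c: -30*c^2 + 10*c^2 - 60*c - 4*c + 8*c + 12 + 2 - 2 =-20*c^2 - 56*c + 12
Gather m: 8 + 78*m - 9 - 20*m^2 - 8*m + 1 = -20*m^2 + 70*m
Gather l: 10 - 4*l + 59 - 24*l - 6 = 63 - 28*l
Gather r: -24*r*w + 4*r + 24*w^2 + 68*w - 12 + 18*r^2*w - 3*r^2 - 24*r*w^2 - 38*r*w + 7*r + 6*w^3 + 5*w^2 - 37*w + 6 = r^2*(18*w - 3) + r*(-24*w^2 - 62*w + 11) + 6*w^3 + 29*w^2 + 31*w - 6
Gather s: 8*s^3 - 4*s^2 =8*s^3 - 4*s^2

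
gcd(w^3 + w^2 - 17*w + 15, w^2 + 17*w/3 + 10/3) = w + 5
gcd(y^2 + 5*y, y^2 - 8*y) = y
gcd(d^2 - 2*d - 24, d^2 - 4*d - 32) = d + 4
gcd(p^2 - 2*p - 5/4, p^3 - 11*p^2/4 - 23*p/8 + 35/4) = p - 5/2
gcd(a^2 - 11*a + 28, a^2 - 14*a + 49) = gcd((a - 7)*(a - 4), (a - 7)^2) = a - 7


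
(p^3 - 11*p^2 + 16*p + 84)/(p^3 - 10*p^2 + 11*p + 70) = (p - 6)/(p - 5)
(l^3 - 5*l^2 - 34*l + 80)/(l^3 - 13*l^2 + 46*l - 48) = (l + 5)/(l - 3)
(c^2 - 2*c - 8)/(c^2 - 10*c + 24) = (c + 2)/(c - 6)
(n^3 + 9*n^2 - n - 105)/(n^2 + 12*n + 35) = n - 3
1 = 1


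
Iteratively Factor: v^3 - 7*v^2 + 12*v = (v)*(v^2 - 7*v + 12) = v*(v - 4)*(v - 3)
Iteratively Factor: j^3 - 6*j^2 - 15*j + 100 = (j - 5)*(j^2 - j - 20) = (j - 5)*(j + 4)*(j - 5)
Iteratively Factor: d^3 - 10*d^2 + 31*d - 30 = (d - 5)*(d^2 - 5*d + 6) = (d - 5)*(d - 2)*(d - 3)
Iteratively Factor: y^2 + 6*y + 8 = (y + 4)*(y + 2)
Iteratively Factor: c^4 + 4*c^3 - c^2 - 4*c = (c + 4)*(c^3 - c) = (c - 1)*(c + 4)*(c^2 + c) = (c - 1)*(c + 1)*(c + 4)*(c)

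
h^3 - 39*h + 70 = (h - 5)*(h - 2)*(h + 7)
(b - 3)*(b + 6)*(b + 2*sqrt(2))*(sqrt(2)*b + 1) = sqrt(2)*b^4 + 3*sqrt(2)*b^3 + 5*b^3 - 16*sqrt(2)*b^2 + 15*b^2 - 90*b + 6*sqrt(2)*b - 36*sqrt(2)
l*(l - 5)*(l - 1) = l^3 - 6*l^2 + 5*l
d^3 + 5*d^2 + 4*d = d*(d + 1)*(d + 4)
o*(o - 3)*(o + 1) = o^3 - 2*o^2 - 3*o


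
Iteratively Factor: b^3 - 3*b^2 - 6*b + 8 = (b - 4)*(b^2 + b - 2) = (b - 4)*(b + 2)*(b - 1)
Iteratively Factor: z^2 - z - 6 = (z + 2)*(z - 3)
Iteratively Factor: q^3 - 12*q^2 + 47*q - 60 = (q - 3)*(q^2 - 9*q + 20) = (q - 4)*(q - 3)*(q - 5)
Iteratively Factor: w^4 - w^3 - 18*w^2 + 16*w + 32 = (w + 1)*(w^3 - 2*w^2 - 16*w + 32) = (w + 1)*(w + 4)*(w^2 - 6*w + 8) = (w - 4)*(w + 1)*(w + 4)*(w - 2)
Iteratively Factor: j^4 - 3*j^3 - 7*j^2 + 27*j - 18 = (j - 2)*(j^3 - j^2 - 9*j + 9) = (j - 3)*(j - 2)*(j^2 + 2*j - 3) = (j - 3)*(j - 2)*(j + 3)*(j - 1)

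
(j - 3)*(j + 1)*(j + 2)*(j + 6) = j^4 + 6*j^3 - 7*j^2 - 48*j - 36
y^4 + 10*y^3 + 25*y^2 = y^2*(y + 5)^2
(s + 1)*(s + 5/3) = s^2 + 8*s/3 + 5/3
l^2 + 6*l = l*(l + 6)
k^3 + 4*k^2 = k^2*(k + 4)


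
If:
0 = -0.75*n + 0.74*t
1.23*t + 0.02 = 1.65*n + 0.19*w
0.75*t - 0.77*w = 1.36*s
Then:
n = 0.0495812395309883 - 0.471021775544389*w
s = 0.0277120898610701 - 0.829441324268401*w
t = 0.050251256281407 - 0.477386934673367*w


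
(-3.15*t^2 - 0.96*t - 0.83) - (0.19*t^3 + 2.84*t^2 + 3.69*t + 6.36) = -0.19*t^3 - 5.99*t^2 - 4.65*t - 7.19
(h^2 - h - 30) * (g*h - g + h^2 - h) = g*h^3 - 2*g*h^2 - 29*g*h + 30*g + h^4 - 2*h^3 - 29*h^2 + 30*h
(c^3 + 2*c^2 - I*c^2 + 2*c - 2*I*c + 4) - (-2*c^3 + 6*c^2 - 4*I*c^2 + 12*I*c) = 3*c^3 - 4*c^2 + 3*I*c^2 + 2*c - 14*I*c + 4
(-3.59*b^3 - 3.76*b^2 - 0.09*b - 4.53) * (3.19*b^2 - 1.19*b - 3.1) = -11.4521*b^5 - 7.7223*b^4 + 15.3163*b^3 - 2.6876*b^2 + 5.6697*b + 14.043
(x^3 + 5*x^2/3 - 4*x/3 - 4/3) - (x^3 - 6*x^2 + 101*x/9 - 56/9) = 23*x^2/3 - 113*x/9 + 44/9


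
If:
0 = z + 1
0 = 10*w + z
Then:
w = 1/10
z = -1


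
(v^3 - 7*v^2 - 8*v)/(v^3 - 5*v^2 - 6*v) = (v - 8)/(v - 6)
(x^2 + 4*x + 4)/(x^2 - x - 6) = (x + 2)/(x - 3)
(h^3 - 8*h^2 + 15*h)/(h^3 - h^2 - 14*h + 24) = h*(h - 5)/(h^2 + 2*h - 8)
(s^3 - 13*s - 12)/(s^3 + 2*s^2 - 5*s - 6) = (s - 4)/(s - 2)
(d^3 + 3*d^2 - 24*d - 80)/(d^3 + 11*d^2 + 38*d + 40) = (d^2 - d - 20)/(d^2 + 7*d + 10)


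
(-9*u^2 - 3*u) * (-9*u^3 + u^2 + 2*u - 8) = 81*u^5 + 18*u^4 - 21*u^3 + 66*u^2 + 24*u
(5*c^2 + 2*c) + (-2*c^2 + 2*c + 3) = 3*c^2 + 4*c + 3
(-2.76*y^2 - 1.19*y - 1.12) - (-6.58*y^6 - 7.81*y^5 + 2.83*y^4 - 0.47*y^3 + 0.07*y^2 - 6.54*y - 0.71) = 6.58*y^6 + 7.81*y^5 - 2.83*y^4 + 0.47*y^3 - 2.83*y^2 + 5.35*y - 0.41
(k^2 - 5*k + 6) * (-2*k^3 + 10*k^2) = -2*k^5 + 20*k^4 - 62*k^3 + 60*k^2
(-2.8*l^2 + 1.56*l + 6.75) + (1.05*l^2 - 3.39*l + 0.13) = -1.75*l^2 - 1.83*l + 6.88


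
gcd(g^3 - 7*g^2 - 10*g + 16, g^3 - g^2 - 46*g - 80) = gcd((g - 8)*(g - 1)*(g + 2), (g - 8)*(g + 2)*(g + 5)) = g^2 - 6*g - 16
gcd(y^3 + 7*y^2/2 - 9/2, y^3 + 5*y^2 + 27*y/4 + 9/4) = y^2 + 9*y/2 + 9/2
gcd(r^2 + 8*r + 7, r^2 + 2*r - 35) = r + 7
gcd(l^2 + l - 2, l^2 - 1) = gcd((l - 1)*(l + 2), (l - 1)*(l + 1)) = l - 1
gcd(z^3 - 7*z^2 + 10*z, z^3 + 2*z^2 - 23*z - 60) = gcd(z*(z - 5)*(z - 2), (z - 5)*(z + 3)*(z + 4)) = z - 5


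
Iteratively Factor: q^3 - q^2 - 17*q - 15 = (q - 5)*(q^2 + 4*q + 3) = (q - 5)*(q + 3)*(q + 1)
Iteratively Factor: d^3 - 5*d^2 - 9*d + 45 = (d - 3)*(d^2 - 2*d - 15) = (d - 5)*(d - 3)*(d + 3)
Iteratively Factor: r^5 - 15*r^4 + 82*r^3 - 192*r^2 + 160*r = (r)*(r^4 - 15*r^3 + 82*r^2 - 192*r + 160) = r*(r - 5)*(r^3 - 10*r^2 + 32*r - 32) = r*(r - 5)*(r - 2)*(r^2 - 8*r + 16) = r*(r - 5)*(r - 4)*(r - 2)*(r - 4)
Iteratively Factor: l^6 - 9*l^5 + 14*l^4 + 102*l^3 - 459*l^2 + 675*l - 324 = (l - 1)*(l^5 - 8*l^4 + 6*l^3 + 108*l^2 - 351*l + 324) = (l - 1)*(l + 4)*(l^4 - 12*l^3 + 54*l^2 - 108*l + 81) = (l - 3)*(l - 1)*(l + 4)*(l^3 - 9*l^2 + 27*l - 27) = (l - 3)^2*(l - 1)*(l + 4)*(l^2 - 6*l + 9) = (l - 3)^3*(l - 1)*(l + 4)*(l - 3)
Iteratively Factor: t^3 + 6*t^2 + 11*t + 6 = (t + 2)*(t^2 + 4*t + 3) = (t + 2)*(t + 3)*(t + 1)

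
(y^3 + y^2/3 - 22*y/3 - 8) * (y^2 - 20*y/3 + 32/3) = y^5 - 19*y^4/3 + 10*y^3/9 + 400*y^2/9 - 224*y/9 - 256/3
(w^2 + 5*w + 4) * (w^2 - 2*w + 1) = w^4 + 3*w^3 - 5*w^2 - 3*w + 4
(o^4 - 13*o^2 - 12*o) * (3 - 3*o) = -3*o^5 + 3*o^4 + 39*o^3 - 3*o^2 - 36*o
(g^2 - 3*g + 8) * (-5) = -5*g^2 + 15*g - 40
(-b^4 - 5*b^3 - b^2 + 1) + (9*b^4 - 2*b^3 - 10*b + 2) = 8*b^4 - 7*b^3 - b^2 - 10*b + 3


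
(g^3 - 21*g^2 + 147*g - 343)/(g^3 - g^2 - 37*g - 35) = (g^2 - 14*g + 49)/(g^2 + 6*g + 5)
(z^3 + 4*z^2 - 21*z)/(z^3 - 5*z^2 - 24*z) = (-z^2 - 4*z + 21)/(-z^2 + 5*z + 24)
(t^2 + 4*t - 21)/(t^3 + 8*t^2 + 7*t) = (t - 3)/(t*(t + 1))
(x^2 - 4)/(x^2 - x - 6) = (x - 2)/(x - 3)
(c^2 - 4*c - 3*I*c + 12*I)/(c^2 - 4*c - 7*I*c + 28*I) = (c - 3*I)/(c - 7*I)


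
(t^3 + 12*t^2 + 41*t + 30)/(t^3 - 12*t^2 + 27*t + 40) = (t^2 + 11*t + 30)/(t^2 - 13*t + 40)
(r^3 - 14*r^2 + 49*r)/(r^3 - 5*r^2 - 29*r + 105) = r*(r - 7)/(r^2 + 2*r - 15)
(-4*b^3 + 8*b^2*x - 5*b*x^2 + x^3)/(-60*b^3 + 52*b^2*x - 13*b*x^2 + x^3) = (2*b^2 - 3*b*x + x^2)/(30*b^2 - 11*b*x + x^2)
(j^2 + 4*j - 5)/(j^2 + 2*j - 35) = (j^2 + 4*j - 5)/(j^2 + 2*j - 35)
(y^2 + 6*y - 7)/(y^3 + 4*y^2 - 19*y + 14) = 1/(y - 2)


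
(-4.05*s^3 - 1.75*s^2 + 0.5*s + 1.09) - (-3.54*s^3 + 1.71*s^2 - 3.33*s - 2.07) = -0.51*s^3 - 3.46*s^2 + 3.83*s + 3.16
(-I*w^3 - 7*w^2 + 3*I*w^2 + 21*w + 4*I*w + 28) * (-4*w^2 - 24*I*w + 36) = 4*I*w^5 + 4*w^4 - 12*I*w^4 - 12*w^3 + 116*I*w^3 - 268*w^2 - 396*I*w^2 + 756*w - 528*I*w + 1008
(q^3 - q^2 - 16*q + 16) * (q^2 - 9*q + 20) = q^5 - 10*q^4 + 13*q^3 + 140*q^2 - 464*q + 320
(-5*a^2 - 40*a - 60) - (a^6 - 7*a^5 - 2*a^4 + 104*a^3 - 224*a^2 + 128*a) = -a^6 + 7*a^5 + 2*a^4 - 104*a^3 + 219*a^2 - 168*a - 60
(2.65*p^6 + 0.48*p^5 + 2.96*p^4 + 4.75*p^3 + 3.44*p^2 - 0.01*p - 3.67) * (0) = 0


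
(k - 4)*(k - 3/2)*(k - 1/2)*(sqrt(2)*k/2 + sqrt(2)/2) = sqrt(2)*k^4/2 - 5*sqrt(2)*k^3/2 + 11*sqrt(2)*k^2/8 + 23*sqrt(2)*k/8 - 3*sqrt(2)/2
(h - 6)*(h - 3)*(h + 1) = h^3 - 8*h^2 + 9*h + 18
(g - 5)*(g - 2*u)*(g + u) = g^3 - g^2*u - 5*g^2 - 2*g*u^2 + 5*g*u + 10*u^2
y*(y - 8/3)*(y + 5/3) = y^3 - y^2 - 40*y/9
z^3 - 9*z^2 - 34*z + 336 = (z - 8)*(z - 7)*(z + 6)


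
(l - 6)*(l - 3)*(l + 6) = l^3 - 3*l^2 - 36*l + 108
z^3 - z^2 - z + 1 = (z - 1)^2*(z + 1)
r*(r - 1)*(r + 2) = r^3 + r^2 - 2*r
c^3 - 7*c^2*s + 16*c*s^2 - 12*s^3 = (c - 3*s)*(c - 2*s)^2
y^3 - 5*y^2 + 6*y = y*(y - 3)*(y - 2)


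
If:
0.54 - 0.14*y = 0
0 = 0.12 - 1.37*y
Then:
No Solution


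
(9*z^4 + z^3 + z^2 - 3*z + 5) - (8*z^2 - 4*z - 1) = 9*z^4 + z^3 - 7*z^2 + z + 6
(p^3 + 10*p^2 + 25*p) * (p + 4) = p^4 + 14*p^3 + 65*p^2 + 100*p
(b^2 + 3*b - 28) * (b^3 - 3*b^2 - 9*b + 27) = b^5 - 46*b^3 + 84*b^2 + 333*b - 756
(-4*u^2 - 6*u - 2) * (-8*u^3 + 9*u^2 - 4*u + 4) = 32*u^5 + 12*u^4 - 22*u^3 - 10*u^2 - 16*u - 8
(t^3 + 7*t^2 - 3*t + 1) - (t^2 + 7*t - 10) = t^3 + 6*t^2 - 10*t + 11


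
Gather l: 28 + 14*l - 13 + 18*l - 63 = 32*l - 48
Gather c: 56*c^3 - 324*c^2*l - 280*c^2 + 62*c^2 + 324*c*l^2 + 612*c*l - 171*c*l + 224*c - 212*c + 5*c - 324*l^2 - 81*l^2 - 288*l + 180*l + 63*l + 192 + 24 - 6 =56*c^3 + c^2*(-324*l - 218) + c*(324*l^2 + 441*l + 17) - 405*l^2 - 45*l + 210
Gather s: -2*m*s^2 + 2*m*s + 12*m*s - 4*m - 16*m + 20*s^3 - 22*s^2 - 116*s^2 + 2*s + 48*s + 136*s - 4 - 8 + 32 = -20*m + 20*s^3 + s^2*(-2*m - 138) + s*(14*m + 186) + 20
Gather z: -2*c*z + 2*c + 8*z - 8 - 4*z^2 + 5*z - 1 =2*c - 4*z^2 + z*(13 - 2*c) - 9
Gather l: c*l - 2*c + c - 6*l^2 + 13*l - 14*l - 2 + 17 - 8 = -c - 6*l^2 + l*(c - 1) + 7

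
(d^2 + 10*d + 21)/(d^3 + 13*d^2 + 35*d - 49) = (d + 3)/(d^2 + 6*d - 7)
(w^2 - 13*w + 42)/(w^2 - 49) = (w - 6)/(w + 7)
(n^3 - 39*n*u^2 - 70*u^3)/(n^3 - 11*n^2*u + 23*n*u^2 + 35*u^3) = (-n^2 - 7*n*u - 10*u^2)/(-n^2 + 4*n*u + 5*u^2)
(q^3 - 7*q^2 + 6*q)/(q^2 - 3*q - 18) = q*(q - 1)/(q + 3)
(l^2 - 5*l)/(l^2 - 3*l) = (l - 5)/(l - 3)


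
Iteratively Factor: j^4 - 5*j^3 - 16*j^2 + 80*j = (j - 4)*(j^3 - j^2 - 20*j) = j*(j - 4)*(j^2 - j - 20) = j*(j - 4)*(j + 4)*(j - 5)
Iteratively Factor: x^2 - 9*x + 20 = (x - 4)*(x - 5)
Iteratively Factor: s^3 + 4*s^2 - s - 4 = (s + 1)*(s^2 + 3*s - 4) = (s - 1)*(s + 1)*(s + 4)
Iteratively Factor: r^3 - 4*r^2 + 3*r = (r - 3)*(r^2 - r) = (r - 3)*(r - 1)*(r)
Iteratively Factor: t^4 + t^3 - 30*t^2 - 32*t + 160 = (t - 5)*(t^3 + 6*t^2 - 32) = (t - 5)*(t + 4)*(t^2 + 2*t - 8) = (t - 5)*(t - 2)*(t + 4)*(t + 4)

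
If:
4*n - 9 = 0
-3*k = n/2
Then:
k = -3/8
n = 9/4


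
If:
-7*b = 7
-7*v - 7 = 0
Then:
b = -1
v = -1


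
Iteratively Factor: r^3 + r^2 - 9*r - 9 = (r + 1)*(r^2 - 9) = (r + 1)*(r + 3)*(r - 3)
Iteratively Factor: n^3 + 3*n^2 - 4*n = (n + 4)*(n^2 - n) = n*(n + 4)*(n - 1)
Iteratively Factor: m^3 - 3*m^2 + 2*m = (m - 2)*(m^2 - m) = (m - 2)*(m - 1)*(m)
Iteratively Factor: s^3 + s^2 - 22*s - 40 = (s + 2)*(s^2 - s - 20) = (s - 5)*(s + 2)*(s + 4)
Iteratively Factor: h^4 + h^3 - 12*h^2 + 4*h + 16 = (h - 2)*(h^3 + 3*h^2 - 6*h - 8) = (h - 2)*(h + 1)*(h^2 + 2*h - 8) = (h - 2)*(h + 1)*(h + 4)*(h - 2)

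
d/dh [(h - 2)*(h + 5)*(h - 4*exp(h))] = -4*h^2*exp(h) + 3*h^2 - 20*h*exp(h) + 6*h + 28*exp(h) - 10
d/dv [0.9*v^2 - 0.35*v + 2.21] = 1.8*v - 0.35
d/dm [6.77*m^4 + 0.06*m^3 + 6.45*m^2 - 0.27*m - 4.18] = 27.08*m^3 + 0.18*m^2 + 12.9*m - 0.27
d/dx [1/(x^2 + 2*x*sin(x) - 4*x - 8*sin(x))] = 2*(-x*cos(x) - x - sin(x) + 4*cos(x) + 2)/((x - 4)^2*(x + 2*sin(x))^2)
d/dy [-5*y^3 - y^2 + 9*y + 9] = -15*y^2 - 2*y + 9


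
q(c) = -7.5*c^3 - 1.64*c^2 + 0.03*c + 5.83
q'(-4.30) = -401.89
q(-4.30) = 571.68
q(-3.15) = 223.88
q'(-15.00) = -5013.27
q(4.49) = -705.99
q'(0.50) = -7.24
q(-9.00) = 5340.22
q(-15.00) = 24948.88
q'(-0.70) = -8.70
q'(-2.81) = -168.42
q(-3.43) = 289.08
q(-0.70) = 7.58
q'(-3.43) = -253.43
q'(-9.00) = -1792.95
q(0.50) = 4.50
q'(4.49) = -468.30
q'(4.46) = -462.16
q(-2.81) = 159.21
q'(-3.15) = -212.89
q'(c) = -22.5*c^2 - 3.28*c + 0.03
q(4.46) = -692.03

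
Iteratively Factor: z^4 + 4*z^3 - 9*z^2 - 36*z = (z + 3)*(z^3 + z^2 - 12*z) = z*(z + 3)*(z^2 + z - 12) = z*(z + 3)*(z + 4)*(z - 3)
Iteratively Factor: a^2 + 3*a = (a)*(a + 3)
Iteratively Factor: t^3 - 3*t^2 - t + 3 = (t - 3)*(t^2 - 1) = (t - 3)*(t + 1)*(t - 1)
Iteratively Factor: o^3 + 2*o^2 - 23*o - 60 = (o + 3)*(o^2 - o - 20) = (o - 5)*(o + 3)*(o + 4)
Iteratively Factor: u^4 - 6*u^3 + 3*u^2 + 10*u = (u)*(u^3 - 6*u^2 + 3*u + 10) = u*(u - 2)*(u^2 - 4*u - 5) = u*(u - 5)*(u - 2)*(u + 1)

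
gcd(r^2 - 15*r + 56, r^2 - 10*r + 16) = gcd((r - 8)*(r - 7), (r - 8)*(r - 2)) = r - 8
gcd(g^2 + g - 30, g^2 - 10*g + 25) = g - 5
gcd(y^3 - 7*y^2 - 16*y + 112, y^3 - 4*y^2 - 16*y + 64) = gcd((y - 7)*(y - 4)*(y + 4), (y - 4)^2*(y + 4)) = y^2 - 16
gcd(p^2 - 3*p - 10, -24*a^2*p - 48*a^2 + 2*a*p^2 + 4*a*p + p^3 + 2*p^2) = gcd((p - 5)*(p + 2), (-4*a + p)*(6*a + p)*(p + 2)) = p + 2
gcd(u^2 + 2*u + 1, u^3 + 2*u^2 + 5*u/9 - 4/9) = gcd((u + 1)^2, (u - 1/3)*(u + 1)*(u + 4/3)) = u + 1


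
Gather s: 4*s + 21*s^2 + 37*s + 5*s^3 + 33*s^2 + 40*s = 5*s^3 + 54*s^2 + 81*s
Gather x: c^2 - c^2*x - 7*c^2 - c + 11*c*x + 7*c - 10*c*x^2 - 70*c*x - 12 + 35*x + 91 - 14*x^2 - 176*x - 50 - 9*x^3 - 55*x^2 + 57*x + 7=-6*c^2 + 6*c - 9*x^3 + x^2*(-10*c - 69) + x*(-c^2 - 59*c - 84) + 36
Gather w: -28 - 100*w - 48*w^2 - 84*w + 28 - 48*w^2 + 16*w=-96*w^2 - 168*w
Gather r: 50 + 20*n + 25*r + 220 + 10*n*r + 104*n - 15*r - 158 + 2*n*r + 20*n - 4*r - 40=144*n + r*(12*n + 6) + 72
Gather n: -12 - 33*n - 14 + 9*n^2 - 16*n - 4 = 9*n^2 - 49*n - 30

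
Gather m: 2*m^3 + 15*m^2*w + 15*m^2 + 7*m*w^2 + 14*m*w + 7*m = 2*m^3 + m^2*(15*w + 15) + m*(7*w^2 + 14*w + 7)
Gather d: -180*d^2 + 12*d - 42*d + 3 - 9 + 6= -180*d^2 - 30*d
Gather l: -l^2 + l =-l^2 + l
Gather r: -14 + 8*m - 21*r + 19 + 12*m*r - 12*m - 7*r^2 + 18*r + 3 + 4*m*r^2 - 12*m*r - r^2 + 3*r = -4*m + r^2*(4*m - 8) + 8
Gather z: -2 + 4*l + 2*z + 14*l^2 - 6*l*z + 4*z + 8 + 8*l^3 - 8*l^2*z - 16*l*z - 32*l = 8*l^3 + 14*l^2 - 28*l + z*(-8*l^2 - 22*l + 6) + 6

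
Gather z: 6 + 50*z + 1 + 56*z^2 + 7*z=56*z^2 + 57*z + 7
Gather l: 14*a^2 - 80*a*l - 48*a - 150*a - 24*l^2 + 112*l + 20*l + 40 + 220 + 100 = 14*a^2 - 198*a - 24*l^2 + l*(132 - 80*a) + 360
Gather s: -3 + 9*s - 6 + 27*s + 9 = 36*s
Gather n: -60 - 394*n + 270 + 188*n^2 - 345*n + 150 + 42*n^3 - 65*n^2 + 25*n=42*n^3 + 123*n^2 - 714*n + 360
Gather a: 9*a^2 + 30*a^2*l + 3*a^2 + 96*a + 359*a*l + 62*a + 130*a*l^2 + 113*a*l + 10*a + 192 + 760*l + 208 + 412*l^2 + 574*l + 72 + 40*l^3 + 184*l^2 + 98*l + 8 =a^2*(30*l + 12) + a*(130*l^2 + 472*l + 168) + 40*l^3 + 596*l^2 + 1432*l + 480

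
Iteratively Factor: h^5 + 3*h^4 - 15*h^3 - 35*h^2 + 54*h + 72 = (h + 3)*(h^4 - 15*h^2 + 10*h + 24) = (h + 1)*(h + 3)*(h^3 - h^2 - 14*h + 24) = (h - 3)*(h + 1)*(h + 3)*(h^2 + 2*h - 8) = (h - 3)*(h + 1)*(h + 3)*(h + 4)*(h - 2)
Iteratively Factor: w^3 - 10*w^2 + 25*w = (w - 5)*(w^2 - 5*w) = (w - 5)^2*(w)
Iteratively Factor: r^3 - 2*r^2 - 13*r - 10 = (r + 2)*(r^2 - 4*r - 5) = (r + 1)*(r + 2)*(r - 5)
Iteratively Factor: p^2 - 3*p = (p)*(p - 3)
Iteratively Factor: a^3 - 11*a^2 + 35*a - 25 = (a - 5)*(a^2 - 6*a + 5) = (a - 5)^2*(a - 1)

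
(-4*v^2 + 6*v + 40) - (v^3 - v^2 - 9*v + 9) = -v^3 - 3*v^2 + 15*v + 31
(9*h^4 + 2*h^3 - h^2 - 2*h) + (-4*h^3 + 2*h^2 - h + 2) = 9*h^4 - 2*h^3 + h^2 - 3*h + 2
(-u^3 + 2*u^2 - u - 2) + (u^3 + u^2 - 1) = 3*u^2 - u - 3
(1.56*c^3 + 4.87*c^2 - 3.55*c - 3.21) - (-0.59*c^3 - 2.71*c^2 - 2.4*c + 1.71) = 2.15*c^3 + 7.58*c^2 - 1.15*c - 4.92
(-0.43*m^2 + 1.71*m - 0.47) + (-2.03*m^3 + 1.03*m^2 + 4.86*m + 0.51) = -2.03*m^3 + 0.6*m^2 + 6.57*m + 0.04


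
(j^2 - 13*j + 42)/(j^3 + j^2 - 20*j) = (j^2 - 13*j + 42)/(j*(j^2 + j - 20))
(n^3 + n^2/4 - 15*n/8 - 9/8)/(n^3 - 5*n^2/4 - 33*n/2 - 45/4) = (2*n^2 - n - 3)/(2*(n^2 - 2*n - 15))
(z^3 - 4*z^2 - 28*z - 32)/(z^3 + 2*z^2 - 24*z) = (z^3 - 4*z^2 - 28*z - 32)/(z*(z^2 + 2*z - 24))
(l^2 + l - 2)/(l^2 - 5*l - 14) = (l - 1)/(l - 7)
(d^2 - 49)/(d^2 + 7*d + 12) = (d^2 - 49)/(d^2 + 7*d + 12)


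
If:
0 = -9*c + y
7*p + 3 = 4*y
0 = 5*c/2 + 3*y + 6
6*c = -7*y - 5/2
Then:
No Solution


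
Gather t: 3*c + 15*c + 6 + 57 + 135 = 18*c + 198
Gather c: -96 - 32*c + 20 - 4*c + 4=-36*c - 72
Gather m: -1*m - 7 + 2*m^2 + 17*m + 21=2*m^2 + 16*m + 14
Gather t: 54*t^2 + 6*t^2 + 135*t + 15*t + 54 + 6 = 60*t^2 + 150*t + 60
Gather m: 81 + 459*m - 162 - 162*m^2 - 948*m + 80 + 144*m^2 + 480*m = -18*m^2 - 9*m - 1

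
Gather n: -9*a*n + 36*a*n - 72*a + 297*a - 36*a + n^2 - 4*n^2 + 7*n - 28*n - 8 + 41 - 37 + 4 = 189*a - 3*n^2 + n*(27*a - 21)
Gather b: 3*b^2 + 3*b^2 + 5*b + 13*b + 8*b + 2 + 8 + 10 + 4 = 6*b^2 + 26*b + 24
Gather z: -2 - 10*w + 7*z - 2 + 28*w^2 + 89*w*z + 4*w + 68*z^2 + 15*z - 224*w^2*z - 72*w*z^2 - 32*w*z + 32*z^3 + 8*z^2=28*w^2 - 6*w + 32*z^3 + z^2*(76 - 72*w) + z*(-224*w^2 + 57*w + 22) - 4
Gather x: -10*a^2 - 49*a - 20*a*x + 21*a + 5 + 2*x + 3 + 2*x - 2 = -10*a^2 - 28*a + x*(4 - 20*a) + 6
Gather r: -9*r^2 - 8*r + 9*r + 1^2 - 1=-9*r^2 + r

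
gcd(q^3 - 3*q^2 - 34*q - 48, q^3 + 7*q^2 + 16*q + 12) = q^2 + 5*q + 6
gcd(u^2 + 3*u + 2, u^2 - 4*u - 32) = 1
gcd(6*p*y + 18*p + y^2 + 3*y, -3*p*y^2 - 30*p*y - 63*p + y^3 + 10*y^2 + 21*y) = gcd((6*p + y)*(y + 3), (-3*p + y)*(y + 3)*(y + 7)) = y + 3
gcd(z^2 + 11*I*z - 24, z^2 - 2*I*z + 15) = z + 3*I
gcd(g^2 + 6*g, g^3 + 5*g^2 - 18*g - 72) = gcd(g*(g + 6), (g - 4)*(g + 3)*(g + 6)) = g + 6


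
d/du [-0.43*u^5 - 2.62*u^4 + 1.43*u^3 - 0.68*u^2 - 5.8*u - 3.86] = -2.15*u^4 - 10.48*u^3 + 4.29*u^2 - 1.36*u - 5.8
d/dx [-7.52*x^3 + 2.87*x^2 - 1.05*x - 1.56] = -22.56*x^2 + 5.74*x - 1.05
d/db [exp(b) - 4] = exp(b)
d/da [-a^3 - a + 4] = -3*a^2 - 1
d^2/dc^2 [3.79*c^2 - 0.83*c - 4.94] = 7.58000000000000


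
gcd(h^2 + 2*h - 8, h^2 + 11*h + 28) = h + 4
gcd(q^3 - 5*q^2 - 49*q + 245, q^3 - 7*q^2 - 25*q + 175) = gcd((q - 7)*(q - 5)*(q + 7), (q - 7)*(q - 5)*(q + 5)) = q^2 - 12*q + 35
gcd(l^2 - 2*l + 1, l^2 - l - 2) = 1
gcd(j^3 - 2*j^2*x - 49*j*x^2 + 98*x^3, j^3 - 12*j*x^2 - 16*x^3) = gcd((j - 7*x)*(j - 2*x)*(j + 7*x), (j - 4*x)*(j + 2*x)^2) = 1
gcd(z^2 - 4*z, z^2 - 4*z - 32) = 1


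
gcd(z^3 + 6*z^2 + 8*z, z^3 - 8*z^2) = z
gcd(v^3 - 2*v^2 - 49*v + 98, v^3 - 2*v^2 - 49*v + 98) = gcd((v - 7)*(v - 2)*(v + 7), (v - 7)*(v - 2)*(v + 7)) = v^3 - 2*v^2 - 49*v + 98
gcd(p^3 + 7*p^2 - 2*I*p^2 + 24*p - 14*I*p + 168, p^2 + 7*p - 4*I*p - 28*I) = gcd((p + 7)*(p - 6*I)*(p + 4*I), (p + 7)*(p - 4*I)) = p + 7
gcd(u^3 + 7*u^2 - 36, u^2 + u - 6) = u^2 + u - 6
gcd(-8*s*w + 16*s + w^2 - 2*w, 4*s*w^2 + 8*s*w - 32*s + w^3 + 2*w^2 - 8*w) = w - 2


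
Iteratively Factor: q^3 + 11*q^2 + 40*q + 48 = (q + 3)*(q^2 + 8*q + 16) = (q + 3)*(q + 4)*(q + 4)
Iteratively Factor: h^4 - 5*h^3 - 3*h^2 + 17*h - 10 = (h - 1)*(h^3 - 4*h^2 - 7*h + 10) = (h - 1)*(h + 2)*(h^2 - 6*h + 5) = (h - 1)^2*(h + 2)*(h - 5)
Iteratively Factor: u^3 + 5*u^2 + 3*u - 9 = (u + 3)*(u^2 + 2*u - 3) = (u + 3)^2*(u - 1)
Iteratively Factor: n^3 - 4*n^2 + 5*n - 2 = (n - 2)*(n^2 - 2*n + 1) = (n - 2)*(n - 1)*(n - 1)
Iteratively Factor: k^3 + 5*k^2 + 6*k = (k)*(k^2 + 5*k + 6) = k*(k + 3)*(k + 2)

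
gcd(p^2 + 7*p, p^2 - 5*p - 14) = 1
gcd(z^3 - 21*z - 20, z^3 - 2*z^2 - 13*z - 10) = z^2 - 4*z - 5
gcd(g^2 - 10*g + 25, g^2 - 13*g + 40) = g - 5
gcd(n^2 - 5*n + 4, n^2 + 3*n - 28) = n - 4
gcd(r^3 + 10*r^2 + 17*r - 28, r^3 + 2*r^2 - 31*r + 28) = r^2 + 6*r - 7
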